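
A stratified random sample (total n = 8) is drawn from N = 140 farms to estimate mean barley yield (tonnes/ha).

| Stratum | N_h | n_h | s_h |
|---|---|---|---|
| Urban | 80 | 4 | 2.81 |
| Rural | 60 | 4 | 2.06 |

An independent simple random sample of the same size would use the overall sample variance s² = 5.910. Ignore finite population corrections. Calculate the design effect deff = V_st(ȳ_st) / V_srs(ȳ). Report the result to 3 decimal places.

V̂(ȳ_st) = Σ W_h² s_h²/n_h, with W_h = N_h/N and N = 140:
  stratum Urban: (80/140)²·2.81²/4 = 0.64458
  stratum Rural: (60/140)²·2.06²/4 = 0.194859
V_st = 0.839439
V_srs = s²/n = 5.910/8 = 0.73875
deff = V_st / V_srs = 0.839439/0.73875 = 1.1363

deff ≈ 1.136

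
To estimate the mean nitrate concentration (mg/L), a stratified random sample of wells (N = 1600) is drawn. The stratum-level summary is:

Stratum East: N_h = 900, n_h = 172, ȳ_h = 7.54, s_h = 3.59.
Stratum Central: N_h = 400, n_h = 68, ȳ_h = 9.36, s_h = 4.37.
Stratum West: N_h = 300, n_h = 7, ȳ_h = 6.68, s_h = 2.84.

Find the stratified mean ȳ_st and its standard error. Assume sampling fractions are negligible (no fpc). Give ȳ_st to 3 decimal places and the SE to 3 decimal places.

ȳ_st ≈ 7.834, SE ≈ 0.286

ȳ_st = Σ W_h ȳ_h = (900·7.54 + 400·9.36 + 300·6.68)/1600 = 7.83375
V̂(ȳ_st) = Σ W_h² s_h²/n_h, with W_h = N_h/N and N = 1600:
  stratum East: (900/1600)²·3.59²/172 = 0.0237086
  stratum Central: (400/1600)²·4.37²/68 = 0.0175523
  stratum West: (300/1600)²·2.84²/7 = 0.040508
V̂(ȳ_st) = 0.0817689
SE(ȳ_st) = √0.0817689 = 0.285953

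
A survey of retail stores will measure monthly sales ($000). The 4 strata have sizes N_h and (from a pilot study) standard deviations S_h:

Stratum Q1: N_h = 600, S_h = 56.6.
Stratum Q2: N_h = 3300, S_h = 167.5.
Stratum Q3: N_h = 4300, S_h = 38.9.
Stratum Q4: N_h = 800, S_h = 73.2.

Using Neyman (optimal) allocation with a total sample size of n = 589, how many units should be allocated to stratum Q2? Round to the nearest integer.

Neyman allocation: n_h = n · N_h S_h / Σ N_i S_i, with n = 589.
  stratum Q1: N_h·S_h = 600·56.6 = 33960.00
  stratum Q2: N_h·S_h = 3300·167.5 = 552750.00
  stratum Q3: N_h·S_h = 4300·38.9 = 167270.00
  stratum Q4: N_h·S_h = 800·73.2 = 58560.00
Σ N_h S_h = 812540.00
n for stratum Q2 = 589·552750.00/812540.00 = 400.682 → 401

401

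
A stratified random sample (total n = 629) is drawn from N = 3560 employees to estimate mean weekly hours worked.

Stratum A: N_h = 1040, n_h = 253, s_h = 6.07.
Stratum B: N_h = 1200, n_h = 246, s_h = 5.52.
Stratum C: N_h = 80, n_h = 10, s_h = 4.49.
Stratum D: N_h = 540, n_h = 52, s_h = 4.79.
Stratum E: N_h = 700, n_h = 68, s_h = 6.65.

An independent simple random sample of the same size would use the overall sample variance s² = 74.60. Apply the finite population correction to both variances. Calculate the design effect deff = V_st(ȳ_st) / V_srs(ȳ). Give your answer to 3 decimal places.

V̂(ȳ_st) = Σ W_h² (1 − n_h/N_h) s_h²/n_h, with W_h = N_h/N and N = 3560:
  stratum A: (1040/3560)²·(1 − 253/1040)·6.07²/253 = 0.00940513
  stratum B: (1200/3560)²·(1 − 246/1200)·5.52²/246 = 0.0111885
  stratum C: (80/3560)²·(1 − 10/80)·4.49²/10 = 0.000890801
  stratum D: (540/3560)²·(1 − 52/540)·4.79²/52 = 0.00917448
  stratum E: (700/3560)²·(1 − 68/700)·6.65²/68 = 0.0227012
V_st = 0.0533602
V_srs = (1 − 629/3560)·74.60/629 = 0.0976459
deff = V_st / V_srs = 0.0533602/0.0976459 = 0.5465

deff ≈ 0.546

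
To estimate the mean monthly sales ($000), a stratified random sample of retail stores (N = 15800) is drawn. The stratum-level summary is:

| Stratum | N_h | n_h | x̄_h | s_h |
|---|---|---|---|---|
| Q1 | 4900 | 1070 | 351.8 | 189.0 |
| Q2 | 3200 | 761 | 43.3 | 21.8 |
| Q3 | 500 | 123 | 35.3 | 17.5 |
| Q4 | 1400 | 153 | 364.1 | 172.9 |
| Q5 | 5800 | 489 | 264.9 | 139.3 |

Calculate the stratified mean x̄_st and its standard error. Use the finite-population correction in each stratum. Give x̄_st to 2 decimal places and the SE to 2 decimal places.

x̄_st ≈ 248.49, SE ≈ 2.97

x̄_st = Σ W_h x̄_h = (4900·351.8 + 3200·43.3 + 500·35.3 + 1400·364.1 + 5800·264.9)/15800 = 248.49304
V̂(x̄_st) = Σ W_h² (1 − n_h/N_h) s_h²/n_h, with W_h = N_h/N and N = 15800:
  stratum Q1: (4900/15800)²·(1 − 1070/4900)·189.0²/1070 = 2.50969
  stratum Q2: (3200/15800)²·(1 − 761/3200)·21.8²/761 = 0.0195243
  stratum Q3: (500/15800)²·(1 − 123/500)·17.5²/123 = 0.00188004
  stratum Q4: (1400/15800)²·(1 − 153/1400)·172.9²/153 = 1.3664
  stratum Q5: (5800/15800)²·(1 − 489/5800)·139.3²/489 = 4.89647
V̂(x̄_st) = 8.79397
SE(x̄_st) = √8.79397 = 2.96546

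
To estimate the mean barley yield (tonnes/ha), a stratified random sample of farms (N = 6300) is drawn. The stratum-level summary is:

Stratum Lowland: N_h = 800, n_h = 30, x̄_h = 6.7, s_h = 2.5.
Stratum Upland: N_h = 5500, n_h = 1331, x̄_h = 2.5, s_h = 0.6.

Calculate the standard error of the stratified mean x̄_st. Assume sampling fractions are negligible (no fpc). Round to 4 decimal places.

V̂(x̄_st) = Σ W_h² s_h²/n_h, with W_h = N_h/N and N = 6300:
  stratum Lowland: (800/6300)²·2.5²/30 = 0.00335937
  stratum Upland: (5500/6300)²·0.6²/1331 = 0.000206143
V̂(x̄_st) = 0.00356551
SE(x̄_st) = √0.00356551 = 0.0597119

SE(x̄_st) ≈ 0.0597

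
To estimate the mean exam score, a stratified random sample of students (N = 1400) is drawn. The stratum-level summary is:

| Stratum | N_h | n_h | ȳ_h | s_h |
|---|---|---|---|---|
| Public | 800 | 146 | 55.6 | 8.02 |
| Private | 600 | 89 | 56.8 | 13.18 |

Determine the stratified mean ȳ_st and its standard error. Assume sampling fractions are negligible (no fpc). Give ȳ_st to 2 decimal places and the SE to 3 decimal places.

ȳ_st ≈ 56.11, SE ≈ 0.709

ȳ_st = Σ W_h ȳ_h = (800·55.6 + 600·56.8)/1400 = 56.11429
V̂(ȳ_st) = Σ W_h² s_h²/n_h, with W_h = N_h/N and N = 1400:
  stratum Public: (800/1400)²·8.02²/146 = 0.143853
  stratum Private: (600/1400)²·13.18²/89 = 0.358498
V̂(ȳ_st) = 0.502352
SE(ȳ_st) = √0.502352 = 0.708768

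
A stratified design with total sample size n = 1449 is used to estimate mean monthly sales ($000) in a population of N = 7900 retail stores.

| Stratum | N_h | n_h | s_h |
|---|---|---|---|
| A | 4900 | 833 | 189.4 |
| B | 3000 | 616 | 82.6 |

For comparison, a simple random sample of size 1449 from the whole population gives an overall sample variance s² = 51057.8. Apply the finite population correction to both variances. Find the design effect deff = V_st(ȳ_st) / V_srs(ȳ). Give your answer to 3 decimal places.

V̂(ȳ_st) = Σ W_h² (1 − n_h/N_h) s_h²/n_h, with W_h = N_h/N and N = 7900:
  stratum A: (4900/7900)²·(1 − 833/4900)·189.4²/833 = 13.7509
  stratum B: (3000/7900)²·(1 − 616/3000)·82.6²/616 = 1.26927
V_st = 15.0202
V_srs = (1 − 1449/7900)·51057.8/1449 = 28.7736
deff = V_st / V_srs = 15.0202/28.7736 = 0.5220

deff ≈ 0.522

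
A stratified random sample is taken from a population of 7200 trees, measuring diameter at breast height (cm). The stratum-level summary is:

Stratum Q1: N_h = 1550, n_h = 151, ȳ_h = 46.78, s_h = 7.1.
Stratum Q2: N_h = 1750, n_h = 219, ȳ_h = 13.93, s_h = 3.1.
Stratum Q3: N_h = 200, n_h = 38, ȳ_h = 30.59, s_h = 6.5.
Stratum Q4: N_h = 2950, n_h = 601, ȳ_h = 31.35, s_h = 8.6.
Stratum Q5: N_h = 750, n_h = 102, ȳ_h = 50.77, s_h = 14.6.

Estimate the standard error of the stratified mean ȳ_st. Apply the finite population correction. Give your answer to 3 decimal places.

V̂(ȳ_st) = Σ W_h² (1 − n_h/N_h) s_h²/n_h, with W_h = N_h/N and N = 7200:
  stratum Q1: (1550/7200)²·(1 − 151/1550)·7.1²/151 = 0.0139645
  stratum Q2: (1750/7200)²·(1 − 219/1750)·3.1²/219 = 0.00226792
  stratum Q3: (200/7200)²·(1 − 38/200)·6.5²/38 = 0.000694901
  stratum Q4: (2950/7200)²·(1 − 601/2950)·8.6²/601 = 0.0164499
  stratum Q5: (750/7200)²·(1 − 102/750)·14.6²/102 = 0.0195919
V̂(ȳ_st) = 0.0529691
SE(ȳ_st) = √0.0529691 = 0.23015

SE(ȳ_st) ≈ 0.230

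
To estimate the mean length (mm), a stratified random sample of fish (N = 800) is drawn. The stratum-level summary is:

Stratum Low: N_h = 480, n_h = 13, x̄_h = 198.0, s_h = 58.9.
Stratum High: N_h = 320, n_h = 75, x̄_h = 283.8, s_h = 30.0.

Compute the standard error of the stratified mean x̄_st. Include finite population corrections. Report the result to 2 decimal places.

V̂(x̄_st) = Σ W_h² (1 − n_h/N_h) s_h²/n_h, with W_h = N_h/N and N = 800:
  stratum Low: (480/800)²·(1 − 13/480)·58.9²/13 = 93.4685
  stratum High: (320/800)²·(1 − 75/320)·30.0²/75 = 1.47
V̂(x̄_st) = 94.9385
SE(x̄_st) = √94.9385 = 9.74364

SE(x̄_st) ≈ 9.74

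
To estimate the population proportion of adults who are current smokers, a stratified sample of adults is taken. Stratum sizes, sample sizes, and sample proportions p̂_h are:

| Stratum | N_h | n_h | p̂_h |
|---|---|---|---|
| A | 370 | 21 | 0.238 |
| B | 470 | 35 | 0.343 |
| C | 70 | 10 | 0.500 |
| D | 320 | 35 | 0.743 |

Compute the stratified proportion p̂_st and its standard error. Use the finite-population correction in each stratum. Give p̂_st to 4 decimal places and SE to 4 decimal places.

p̂_st ≈ 0.4244, SE ≈ 0.0457

N = 1230; stratum weights W_h = N_h/N.
p̂_st = Σ W_h p̂_h = (370·0.238 + 470·0.343 + 70·0.500 + 320·0.743)/1230 = 0.42441
V̂(p̂_st) = Σ W_h² (1 − n_h/N_h) p̂_h(1−p̂_h)/(n_h−1):
  stratum A: (370/1230)²·(1 − 21/370)·0.238·0.762/20 = 0.000773961
  stratum B: (470/1230)²·(1 − 35/470)·0.343·0.657/34 = 0.000895689
  stratum C: (70/1230)²·(1 − 10/70)·0.500·0.500/9 = 7.71146e-05
  stratum D: (320/1230)²·(1 − 35/320)·0.743·0.257/34 = 0.000338554
V̂(p̂_st) = 0.00208532; SE = √V̂ = 0.0456653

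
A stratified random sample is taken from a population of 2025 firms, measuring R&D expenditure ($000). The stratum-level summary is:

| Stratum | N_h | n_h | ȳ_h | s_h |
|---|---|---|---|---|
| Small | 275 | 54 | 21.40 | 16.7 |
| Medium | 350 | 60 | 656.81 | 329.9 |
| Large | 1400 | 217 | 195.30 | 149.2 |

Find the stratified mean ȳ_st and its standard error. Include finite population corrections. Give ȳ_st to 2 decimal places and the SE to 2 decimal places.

ȳ_st ≈ 251.45, SE ≈ 9.30

ȳ_st = Σ W_h ȳ_h = (275·21.40 + 350·656.81 + 1400·195.30)/2025 = 251.45111
V̂(ȳ_st) = Σ W_h² (1 − n_h/N_h) s_h²/n_h, with W_h = N_h/N and N = 2025:
  stratum Small: (275/2025)²·(1 − 54/275)·16.7²/54 = 0.0765445
  stratum Medium: (350/2025)²·(1 − 60/350)·329.9²/60 = 44.8982
  stratum Large: (1400/2025)²·(1 − 217/1400)·149.2²/217 = 41.4325
V̂(ȳ_st) = 86.4072
SE(ȳ_st) = √86.4072 = 9.29555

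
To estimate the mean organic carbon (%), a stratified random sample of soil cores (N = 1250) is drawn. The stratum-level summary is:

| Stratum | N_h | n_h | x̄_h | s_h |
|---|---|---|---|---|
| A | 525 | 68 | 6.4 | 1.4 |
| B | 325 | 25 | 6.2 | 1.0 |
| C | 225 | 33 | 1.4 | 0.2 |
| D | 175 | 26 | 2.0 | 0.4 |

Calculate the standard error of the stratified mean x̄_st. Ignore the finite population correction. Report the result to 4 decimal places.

V̂(x̄_st) = Σ W_h² s_h²/n_h, with W_h = N_h/N and N = 1250:
  stratum A: (525/1250)²·1.4²/68 = 0.00508447
  stratum B: (325/1250)²·1.0²/25 = 0.002704
  stratum C: (225/1250)²·0.2²/33 = 3.92727e-05
  stratum D: (175/1250)²·0.4²/26 = 0.000120615
V̂(x̄_st) = 0.00794836
SE(x̄_st) = √0.00794836 = 0.0891536

SE(x̄_st) ≈ 0.0892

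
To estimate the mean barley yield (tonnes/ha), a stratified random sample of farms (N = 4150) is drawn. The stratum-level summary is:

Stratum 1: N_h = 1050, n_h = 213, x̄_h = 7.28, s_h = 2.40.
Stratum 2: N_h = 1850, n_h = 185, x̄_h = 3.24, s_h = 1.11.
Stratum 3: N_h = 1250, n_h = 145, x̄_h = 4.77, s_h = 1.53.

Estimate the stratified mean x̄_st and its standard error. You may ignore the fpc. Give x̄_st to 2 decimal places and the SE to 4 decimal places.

x̄_st ≈ 4.72, SE ≈ 0.0672

x̄_st = Σ W_h x̄_h = (1050·7.28 + 1850·3.24 + 1250·4.77)/4150 = 4.72301
V̂(x̄_st) = Σ W_h² s_h²/n_h, with W_h = N_h/N and N = 4150:
  stratum 1: (1050/4150)²·2.40²/213 = 0.00173111
  stratum 2: (1850/4150)²·1.11²/185 = 0.00132349
  stratum 3: (1250/4150)²·1.53²/145 = 0.00146467
V̂(x̄_st) = 0.00451927
SE(x̄_st) = √0.00451927 = 0.0672255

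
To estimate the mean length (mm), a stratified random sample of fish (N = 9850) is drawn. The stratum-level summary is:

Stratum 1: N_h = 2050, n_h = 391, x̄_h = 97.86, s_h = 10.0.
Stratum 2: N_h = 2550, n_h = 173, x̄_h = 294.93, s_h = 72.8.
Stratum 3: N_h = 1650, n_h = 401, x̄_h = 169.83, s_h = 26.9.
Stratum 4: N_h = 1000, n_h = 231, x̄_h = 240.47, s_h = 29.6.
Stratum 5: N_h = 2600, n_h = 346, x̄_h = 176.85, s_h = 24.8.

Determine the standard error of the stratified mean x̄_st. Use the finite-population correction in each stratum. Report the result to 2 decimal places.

V̂(x̄_st) = Σ W_h² (1 − n_h/N_h) s_h²/n_h, with W_h = N_h/N and N = 9850:
  stratum 1: (2050/9850)²·(1 − 391/2050)·10.0²/391 = 0.00896502
  stratum 2: (2550/9850)²·(1 − 173/2550)·72.8²/173 = 1.91387
  stratum 3: (1650/9850)²·(1 − 401/1650)·26.9²/401 = 0.0383296
  stratum 4: (1000/9850)²·(1 − 231/1000)·29.6²/231 = 0.0300625
  stratum 5: (2600/9850)²·(1 − 346/2600)·24.8²/346 = 0.10737
V̂(x̄_st) = 2.0986
SE(x̄_st) = √2.0986 = 1.44866

SE(x̄_st) ≈ 1.45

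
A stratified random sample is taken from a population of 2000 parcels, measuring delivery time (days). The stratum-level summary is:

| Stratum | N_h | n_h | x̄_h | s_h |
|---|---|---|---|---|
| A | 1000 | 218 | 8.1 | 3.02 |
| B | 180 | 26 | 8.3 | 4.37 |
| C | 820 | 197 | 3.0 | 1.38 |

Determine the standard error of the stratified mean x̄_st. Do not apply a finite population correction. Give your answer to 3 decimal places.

V̂(x̄_st) = Σ W_h² s_h²/n_h, with W_h = N_h/N and N = 2000:
  stratum A: (1000/2000)²·3.02²/218 = 0.0104592
  stratum B: (180/2000)²·4.37²/26 = 0.00594942
  stratum C: (820/2000)²·1.38²/197 = 0.00162502
V̂(x̄_st) = 0.0180336
SE(x̄_st) = √0.0180336 = 0.134289

SE(x̄_st) ≈ 0.134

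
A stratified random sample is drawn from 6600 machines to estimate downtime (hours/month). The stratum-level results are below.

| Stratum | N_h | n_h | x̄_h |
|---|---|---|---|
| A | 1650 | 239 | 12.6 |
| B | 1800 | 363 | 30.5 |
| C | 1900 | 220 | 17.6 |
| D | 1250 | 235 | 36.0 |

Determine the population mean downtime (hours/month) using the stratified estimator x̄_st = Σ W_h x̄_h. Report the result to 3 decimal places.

N = Σ N_h = 6600. Stratum weights W_h = N_h/N.
x̄_st = (1650·12.6 + 1800·30.5 + 1900·17.6 + 1250·36.0) / 6600 = 23.35303

x̄_st ≈ 23.353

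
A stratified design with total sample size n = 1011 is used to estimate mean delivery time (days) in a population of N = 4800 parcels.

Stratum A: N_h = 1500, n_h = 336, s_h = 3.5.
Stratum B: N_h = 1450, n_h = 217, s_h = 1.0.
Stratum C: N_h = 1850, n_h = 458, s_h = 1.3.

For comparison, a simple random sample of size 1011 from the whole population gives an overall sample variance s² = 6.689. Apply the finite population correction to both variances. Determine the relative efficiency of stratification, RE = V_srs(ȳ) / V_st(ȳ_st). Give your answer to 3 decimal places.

V̂(ȳ_st) = Σ W_h² (1 − n_h/N_h) s_h²/n_h, with W_h = N_h/N and N = 4800:
  stratum A: (1500/4800)²·(1 − 336/1500)·3.5²/336 = 0.00276286
  stratum B: (1450/4800)²·(1 − 217/1450)·1.0²/217 = 0.000357593
  stratum C: (1850/4800)²·(1 − 458/1850)·1.3²/458 = 0.000412429
V_st = 0.00353288
V_srs = (1 − 1011/4800)·6.689/1011 = 0.00522268
Relative efficiency = V_srs / V_st = 0.00522268/0.00353288 = 1.4783

RE ≈ 1.478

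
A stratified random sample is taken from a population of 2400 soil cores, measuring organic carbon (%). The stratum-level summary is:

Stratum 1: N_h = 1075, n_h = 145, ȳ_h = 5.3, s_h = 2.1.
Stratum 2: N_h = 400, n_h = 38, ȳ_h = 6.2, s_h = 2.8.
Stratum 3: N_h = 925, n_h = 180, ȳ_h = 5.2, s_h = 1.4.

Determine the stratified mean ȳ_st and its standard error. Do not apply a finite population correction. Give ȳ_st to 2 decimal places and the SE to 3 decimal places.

ȳ_st = Σ W_h ȳ_h = (1075·5.3 + 400·6.2 + 925·5.2)/2400 = 5.41146
V̂(ȳ_st) = Σ W_h² s_h²/n_h, with W_h = N_h/N and N = 2400:
  stratum 1: (1075/2400)²·2.1²/145 = 0.0061019
  stratum 2: (400/2400)²·2.8²/38 = 0.00573099
  stratum 3: (925/2400)²·1.4²/180 = 0.0016175
V̂(ȳ_st) = 0.0134504
SE(ȳ_st) = √0.0134504 = 0.115976

ȳ_st ≈ 5.41, SE ≈ 0.116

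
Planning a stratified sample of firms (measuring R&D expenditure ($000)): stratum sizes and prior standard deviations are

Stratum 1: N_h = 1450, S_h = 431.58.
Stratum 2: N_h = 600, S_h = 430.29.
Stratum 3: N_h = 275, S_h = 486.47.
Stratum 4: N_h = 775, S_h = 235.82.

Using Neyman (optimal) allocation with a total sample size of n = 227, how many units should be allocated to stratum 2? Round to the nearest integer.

49

Neyman allocation: n_h = n · N_h S_h / Σ N_i S_i, with n = 227.
  stratum 1: N_h·S_h = 1450·431.58 = 625791.00
  stratum 2: N_h·S_h = 600·430.29 = 258174.00
  stratum 3: N_h·S_h = 275·486.47 = 133779.25
  stratum 4: N_h·S_h = 775·235.82 = 182760.50
Σ N_h S_h = 1200504.75
n for stratum 2 = 227·258174.00/1200504.75 = 48.817 → 49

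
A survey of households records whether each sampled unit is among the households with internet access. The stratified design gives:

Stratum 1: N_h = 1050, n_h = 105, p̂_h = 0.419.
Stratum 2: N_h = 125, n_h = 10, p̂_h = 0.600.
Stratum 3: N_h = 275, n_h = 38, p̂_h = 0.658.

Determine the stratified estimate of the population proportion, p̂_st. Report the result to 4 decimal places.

p̂_st ≈ 0.4799

N = 1450; stratum weights W_h = N_h/N.
p̂_st = Σ W_h p̂_h = (1050·0.419 + 125·0.600 + 275·0.658)/1450 = 0.47993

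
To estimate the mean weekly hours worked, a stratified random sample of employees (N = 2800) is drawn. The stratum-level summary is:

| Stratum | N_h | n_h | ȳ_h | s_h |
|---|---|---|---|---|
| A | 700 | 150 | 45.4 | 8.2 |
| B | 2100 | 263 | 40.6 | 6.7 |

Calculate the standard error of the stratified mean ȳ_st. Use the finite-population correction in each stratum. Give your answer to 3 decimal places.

SE(ȳ_st) ≈ 0.326

V̂(ȳ_st) = Σ W_h² (1 − n_h/N_h) s_h²/n_h, with W_h = N_h/N and N = 2800:
  stratum A: (700/2800)²·(1 − 150/700)·8.2²/150 = 0.0220131
  stratum B: (2100/2800)²·(1 − 263/2100)·6.7²/263 = 0.0839859
V̂(ȳ_st) = 0.105999
SE(ȳ_st) = √0.105999 = 0.325575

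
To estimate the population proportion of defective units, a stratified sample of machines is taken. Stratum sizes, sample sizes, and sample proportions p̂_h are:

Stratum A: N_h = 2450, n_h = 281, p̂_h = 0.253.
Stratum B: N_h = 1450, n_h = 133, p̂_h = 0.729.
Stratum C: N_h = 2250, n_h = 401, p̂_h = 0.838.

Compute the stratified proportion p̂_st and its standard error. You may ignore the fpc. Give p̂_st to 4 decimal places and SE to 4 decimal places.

N = 6150; stratum weights W_h = N_h/N.
p̂_st = Σ W_h p̂_h = (2450·0.253 + 1450·0.729 + 2250·0.838)/6150 = 0.57925
V̂(p̂_st) = Σ W_h² p̂_h(1−p̂_h)/(n_h−1):
  stratum A: (2450/6150)²·0.253·0.747/280 = 0.000107119
  stratum B: (1450/6150)²·0.729·0.271/132 = 8.31972e-05
  stratum C: (2250/6150)²·0.838·0.162/400 = 4.5427e-05
V̂(p̂_st) = 0.000235743; SE = √V̂ = 0.0153539

p̂_st ≈ 0.5793, SE ≈ 0.0154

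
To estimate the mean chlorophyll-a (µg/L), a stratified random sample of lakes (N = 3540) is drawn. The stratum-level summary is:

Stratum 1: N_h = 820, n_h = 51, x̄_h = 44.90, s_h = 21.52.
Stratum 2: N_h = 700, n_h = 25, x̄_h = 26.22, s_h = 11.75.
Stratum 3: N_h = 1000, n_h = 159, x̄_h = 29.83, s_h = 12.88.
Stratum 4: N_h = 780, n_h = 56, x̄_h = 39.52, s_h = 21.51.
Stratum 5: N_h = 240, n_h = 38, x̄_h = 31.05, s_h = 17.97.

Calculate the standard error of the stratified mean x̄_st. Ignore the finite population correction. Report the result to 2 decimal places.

SE(x̄_st) ≈ 1.11

V̂(x̄_st) = Σ W_h² s_h²/n_h, with W_h = N_h/N and N = 3540:
  stratum 1: (820/3540)²·21.52²/51 = 0.487232
  stratum 2: (700/3540)²·11.75²/25 = 0.215936
  stratum 3: (1000/3540)²·12.88²/159 = 0.0832584
  stratum 4: (780/3540)²·21.51²/56 = 0.401121
  stratum 5: (240/3540)²·17.97²/38 = 0.0390597
V̂(x̄_st) = 1.22661
SE(x̄_st) = √1.22661 = 1.10752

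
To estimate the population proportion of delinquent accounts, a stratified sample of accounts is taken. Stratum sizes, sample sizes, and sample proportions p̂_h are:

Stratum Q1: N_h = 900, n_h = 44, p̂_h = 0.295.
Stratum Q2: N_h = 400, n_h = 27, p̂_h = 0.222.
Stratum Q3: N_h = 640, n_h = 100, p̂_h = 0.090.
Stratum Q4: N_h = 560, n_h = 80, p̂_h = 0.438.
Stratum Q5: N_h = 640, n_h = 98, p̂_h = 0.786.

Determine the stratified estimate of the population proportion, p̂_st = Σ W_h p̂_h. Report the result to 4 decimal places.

p̂_st ≈ 0.3695

N = 3140; stratum weights W_h = N_h/N.
p̂_st = Σ W_h p̂_h = (900·0.295 + 400·0.222 + 640·0.090 + 560·0.438 + 640·0.786)/3140 = 0.36950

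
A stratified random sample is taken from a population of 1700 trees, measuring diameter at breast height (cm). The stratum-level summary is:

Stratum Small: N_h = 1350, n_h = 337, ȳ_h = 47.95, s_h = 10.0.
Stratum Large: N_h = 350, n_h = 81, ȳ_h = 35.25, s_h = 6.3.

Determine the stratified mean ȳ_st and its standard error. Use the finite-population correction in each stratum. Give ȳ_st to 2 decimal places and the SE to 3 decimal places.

ȳ_st = Σ W_h ȳ_h = (1350·47.95 + 350·35.25)/1700 = 45.33529
V̂(ȳ_st) = Σ W_h² (1 − n_h/N_h) s_h²/n_h, with W_h = N_h/N and N = 1700:
  stratum Small: (1350/1700)²·(1 − 337/1350)·10.0²/337 = 0.140416
  stratum Large: (350/1700)²·(1 − 81/350)·6.3²/81 = 0.0159631
V̂(ȳ_st) = 0.156379
SE(ȳ_st) = √0.156379 = 0.395448

ȳ_st ≈ 45.34, SE ≈ 0.395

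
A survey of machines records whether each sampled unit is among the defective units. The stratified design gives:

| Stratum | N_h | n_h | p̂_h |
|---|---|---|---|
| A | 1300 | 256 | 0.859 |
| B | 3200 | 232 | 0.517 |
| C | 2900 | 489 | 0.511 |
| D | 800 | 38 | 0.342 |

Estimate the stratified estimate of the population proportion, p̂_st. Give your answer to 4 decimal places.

p̂_st ≈ 0.5520

N = 8200; stratum weights W_h = N_h/N.
p̂_st = Σ W_h p̂_h = (1300·0.859 + 3200·0.517 + 2900·0.511 + 800·0.342)/8200 = 0.55202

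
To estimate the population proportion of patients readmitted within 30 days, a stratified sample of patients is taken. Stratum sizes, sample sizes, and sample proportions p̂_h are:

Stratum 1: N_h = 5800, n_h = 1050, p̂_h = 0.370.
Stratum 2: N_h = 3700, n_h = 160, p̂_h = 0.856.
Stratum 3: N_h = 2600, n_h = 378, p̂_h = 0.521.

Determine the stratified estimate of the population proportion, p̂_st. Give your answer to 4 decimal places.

p̂_st ≈ 0.5511

N = 12100; stratum weights W_h = N_h/N.
p̂_st = Σ W_h p̂_h = (5800·0.370 + 3700·0.856 + 2600·0.521)/12100 = 0.55106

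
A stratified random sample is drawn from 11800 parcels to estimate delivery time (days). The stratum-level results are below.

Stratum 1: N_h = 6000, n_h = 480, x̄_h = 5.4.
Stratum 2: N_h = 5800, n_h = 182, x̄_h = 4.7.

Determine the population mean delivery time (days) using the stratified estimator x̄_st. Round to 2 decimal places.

x̄_st ≈ 5.06

N = Σ N_h = 11800. Stratum weights W_h = N_h/N.
x̄_st = (6000·5.4 + 5800·4.7) / 11800 = 5.0559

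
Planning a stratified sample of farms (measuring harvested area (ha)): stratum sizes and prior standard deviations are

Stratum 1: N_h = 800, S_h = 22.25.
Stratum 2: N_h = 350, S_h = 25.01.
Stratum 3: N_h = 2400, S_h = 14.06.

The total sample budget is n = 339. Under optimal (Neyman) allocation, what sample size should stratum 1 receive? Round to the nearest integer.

Neyman allocation: n_h = n · N_h S_h / Σ N_i S_i, with n = 339.
  stratum 1: N_h·S_h = 800·22.25 = 17800.00
  stratum 2: N_h·S_h = 350·25.01 = 8753.50
  stratum 3: N_h·S_h = 2400·14.06 = 33744.00
Σ N_h S_h = 60297.50
n for stratum 1 = 339·17800.00/60297.50 = 100.074 → 100

100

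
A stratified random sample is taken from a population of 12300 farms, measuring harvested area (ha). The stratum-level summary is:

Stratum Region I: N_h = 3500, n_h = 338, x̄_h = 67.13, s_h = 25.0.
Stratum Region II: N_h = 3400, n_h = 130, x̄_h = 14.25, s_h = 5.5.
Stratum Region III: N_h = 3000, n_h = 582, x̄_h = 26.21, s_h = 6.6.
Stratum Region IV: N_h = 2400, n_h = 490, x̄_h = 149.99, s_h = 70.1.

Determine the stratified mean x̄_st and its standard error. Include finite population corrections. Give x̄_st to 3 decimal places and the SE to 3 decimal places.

x̄_st ≈ 58.700, SE ≈ 0.678

x̄_st = Σ W_h x̄_h = (3500·67.13 + 3400·14.25 + 3000·26.21 + 2400·149.99)/12300 = 58.70008
V̂(x̄_st) = Σ W_h² (1 − n_h/N_h) s_h²/n_h, with W_h = N_h/N and N = 12300:
  stratum Region I: (3500/12300)²·(1 − 338/3500)·25.0²/338 = 0.135264
  stratum Region II: (3400/12300)²·(1 − 130/3400)·5.5²/130 = 0.0171001
  stratum Region III: (3000/12300)²·(1 − 582/3000)·6.6²/582 = 0.00358866
  stratum Region IV: (2400/12300)²·(1 − 490/2400)·70.1²/490 = 0.303861
V̂(x̄_st) = 0.459814
SE(x̄_st) = √0.459814 = 0.678096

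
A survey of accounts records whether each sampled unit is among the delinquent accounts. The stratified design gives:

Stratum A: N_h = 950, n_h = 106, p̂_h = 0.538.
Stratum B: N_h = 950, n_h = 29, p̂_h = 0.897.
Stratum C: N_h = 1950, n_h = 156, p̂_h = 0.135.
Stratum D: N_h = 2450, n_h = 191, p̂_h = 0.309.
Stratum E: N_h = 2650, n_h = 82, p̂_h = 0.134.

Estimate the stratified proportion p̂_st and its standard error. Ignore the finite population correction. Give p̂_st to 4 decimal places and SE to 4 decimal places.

N = 8950; stratum weights W_h = N_h/N.
p̂_st = Σ W_h p̂_h = (950·0.538 + 950·0.897 + 1950·0.135 + 2450·0.309 + 2650·0.134)/8950 = 0.30599
V̂(p̂_st) = Σ W_h² p̂_h(1−p̂_h)/(n_h−1):
  stratum A: (950/8950)²·0.538·0.462/105 = 2.66708e-05
  stratum B: (950/8950)²·0.897·0.103/28 = 3.71769e-05
  stratum C: (1950/8950)²·0.135·0.865/155 = 3.57636e-05
  stratum D: (2450/8950)²·0.309·0.691/190 = 8.4211e-05
  stratum E: (2650/8950)²·0.134·0.866/81 = 0.000125598
V̂(p̂_st) = 0.00030942; SE = √V̂ = 0.0175904

p̂_st ≈ 0.3060, SE ≈ 0.0176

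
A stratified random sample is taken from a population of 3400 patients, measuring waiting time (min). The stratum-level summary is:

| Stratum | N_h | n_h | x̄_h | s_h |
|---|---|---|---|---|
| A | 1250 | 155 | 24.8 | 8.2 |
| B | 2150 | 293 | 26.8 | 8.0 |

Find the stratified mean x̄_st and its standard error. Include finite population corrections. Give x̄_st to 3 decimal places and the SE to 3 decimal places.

x̄_st ≈ 26.065, SE ≈ 0.356

x̄_st = Σ W_h x̄_h = (1250·24.8 + 2150·26.8)/3400 = 26.06471
V̂(x̄_st) = Σ W_h² (1 − n_h/N_h) s_h²/n_h, with W_h = N_h/N and N = 3400:
  stratum A: (1250/3400)²·(1 − 155/1250)·8.2²/155 = 0.0513644
  stratum B: (2150/3400)²·(1 − 293/2150)·8.0²/293 = 0.0754406
V̂(x̄_st) = 0.126805
SE(x̄_st) = √0.126805 = 0.356097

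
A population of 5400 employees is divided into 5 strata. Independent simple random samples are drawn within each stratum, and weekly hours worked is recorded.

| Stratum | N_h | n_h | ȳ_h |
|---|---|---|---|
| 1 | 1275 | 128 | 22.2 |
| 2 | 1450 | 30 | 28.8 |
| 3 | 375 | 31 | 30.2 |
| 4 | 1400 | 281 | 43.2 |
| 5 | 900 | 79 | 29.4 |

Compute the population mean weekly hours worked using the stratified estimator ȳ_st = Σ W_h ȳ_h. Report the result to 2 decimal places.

ȳ_st ≈ 31.17

N = Σ N_h = 5400. Stratum weights W_h = N_h/N.
ȳ_st = (1275·22.2 + 1450·28.8 + 375·30.2 + 1400·43.2 + 900·29.4) / 5400 = 31.1722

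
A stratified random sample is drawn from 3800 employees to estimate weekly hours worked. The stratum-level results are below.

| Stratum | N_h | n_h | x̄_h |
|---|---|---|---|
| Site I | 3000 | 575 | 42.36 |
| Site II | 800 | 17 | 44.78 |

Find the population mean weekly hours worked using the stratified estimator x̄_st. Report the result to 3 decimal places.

x̄_st ≈ 42.869

N = Σ N_h = 3800. Stratum weights W_h = N_h/N.
x̄_st = (3000·42.36 + 800·44.78) / 3800 = 42.86947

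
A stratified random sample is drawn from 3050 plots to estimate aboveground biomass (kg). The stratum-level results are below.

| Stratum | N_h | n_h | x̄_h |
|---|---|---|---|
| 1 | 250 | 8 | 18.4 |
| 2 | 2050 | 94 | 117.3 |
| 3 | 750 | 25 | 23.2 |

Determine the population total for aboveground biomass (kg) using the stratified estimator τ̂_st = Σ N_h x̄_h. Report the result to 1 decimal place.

τ̂_st ≈ 262465.0

τ̂_st = Σ N_h x̄_h = 250·18.4 + 2050·117.3 + 750·23.2 = 262465.0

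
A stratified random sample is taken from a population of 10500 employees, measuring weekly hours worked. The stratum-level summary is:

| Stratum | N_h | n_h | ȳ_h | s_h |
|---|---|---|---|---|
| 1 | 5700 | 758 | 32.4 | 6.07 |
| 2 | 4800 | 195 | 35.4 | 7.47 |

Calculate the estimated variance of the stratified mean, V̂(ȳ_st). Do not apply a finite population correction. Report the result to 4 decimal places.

V̂(ȳ_st) = Σ W_h² s_h²/n_h, with W_h = N_h/N and N = 10500:
  stratum 1: (5700/10500)²·6.07²/758 = 0.0143245
  stratum 2: (4800/10500)²·7.47²/195 = 0.0598013
V̂(ȳ_st) = 0.0741258

V̂(ȳ_st) ≈ 0.0741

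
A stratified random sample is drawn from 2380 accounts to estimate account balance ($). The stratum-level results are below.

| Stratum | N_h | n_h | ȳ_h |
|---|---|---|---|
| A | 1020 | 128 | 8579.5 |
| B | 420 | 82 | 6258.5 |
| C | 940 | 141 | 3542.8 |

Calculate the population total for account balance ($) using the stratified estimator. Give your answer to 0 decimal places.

τ̂_st ≈ 14709892

τ̂_st = Σ N_h ȳ_h = 1020·8579.5 + 420·6258.5 + 940·3542.8 = 14709892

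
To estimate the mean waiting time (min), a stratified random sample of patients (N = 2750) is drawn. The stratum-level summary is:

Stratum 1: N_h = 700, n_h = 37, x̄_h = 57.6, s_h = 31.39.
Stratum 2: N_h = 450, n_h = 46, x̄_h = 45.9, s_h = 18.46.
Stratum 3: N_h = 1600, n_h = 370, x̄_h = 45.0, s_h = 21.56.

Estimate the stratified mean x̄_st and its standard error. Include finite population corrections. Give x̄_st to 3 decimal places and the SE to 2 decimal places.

x̄_st = Σ W_h x̄_h = (700·57.6 + 450·45.9 + 1600·45.0)/2750 = 48.35455
V̂(x̄_st) = Σ W_h² (1 − n_h/N_h) s_h²/n_h, with W_h = N_h/N and N = 2750:
  stratum 1: (700/2750)²·(1 − 37/700)·31.39²/37 = 1.63428
  stratum 2: (450/2750)²·(1 − 46/450)·18.46²/46 = 0.178088
  stratum 3: (1600/2750)²·(1 − 370/1600)·21.56²/370 = 0.326931
V̂(x̄_st) = 2.1393
SE(x̄_st) = √2.1393 = 1.46263

x̄_st ≈ 48.355, SE ≈ 1.46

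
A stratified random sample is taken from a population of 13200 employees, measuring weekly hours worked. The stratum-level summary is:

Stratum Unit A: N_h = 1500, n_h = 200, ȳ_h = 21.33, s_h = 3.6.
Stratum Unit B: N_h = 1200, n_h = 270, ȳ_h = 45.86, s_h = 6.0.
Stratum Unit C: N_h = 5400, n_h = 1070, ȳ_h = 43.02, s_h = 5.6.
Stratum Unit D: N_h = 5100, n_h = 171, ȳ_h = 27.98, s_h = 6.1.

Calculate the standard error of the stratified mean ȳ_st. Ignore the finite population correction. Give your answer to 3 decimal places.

V̂(ȳ_st) = Σ W_h² s_h²/n_h, with W_h = N_h/N and N = 13200:
  stratum Unit A: (1500/13200)²·3.6²/200 = 0.000836777
  stratum Unit B: (1200/13200)²·6.0²/270 = 0.00110193
  stratum Unit C: (5400/13200)²·5.6²/1070 = 0.00490492
  stratum Unit D: (5100/13200)²·6.1²/171 = 0.032483
V̂(ȳ_st) = 0.0393266
SE(ȳ_st) = √0.0393266 = 0.198309

SE(ȳ_st) ≈ 0.198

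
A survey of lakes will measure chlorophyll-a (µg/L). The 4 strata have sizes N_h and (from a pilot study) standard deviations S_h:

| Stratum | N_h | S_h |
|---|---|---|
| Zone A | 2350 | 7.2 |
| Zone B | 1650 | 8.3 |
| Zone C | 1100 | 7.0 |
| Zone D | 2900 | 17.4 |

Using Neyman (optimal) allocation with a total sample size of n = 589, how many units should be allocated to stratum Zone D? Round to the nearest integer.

Neyman allocation: n_h = n · N_h S_h / Σ N_i S_i, with n = 589.
  stratum Zone A: N_h·S_h = 2350·7.2 = 16920.00
  stratum Zone B: N_h·S_h = 1650·8.3 = 13695.00
  stratum Zone C: N_h·S_h = 1100·7.0 = 7700.00
  stratum Zone D: N_h·S_h = 2900·17.4 = 50460.00
Σ N_h S_h = 88775.00
n for stratum Zone D = 589·50460.00/88775.00 = 334.790 → 335

335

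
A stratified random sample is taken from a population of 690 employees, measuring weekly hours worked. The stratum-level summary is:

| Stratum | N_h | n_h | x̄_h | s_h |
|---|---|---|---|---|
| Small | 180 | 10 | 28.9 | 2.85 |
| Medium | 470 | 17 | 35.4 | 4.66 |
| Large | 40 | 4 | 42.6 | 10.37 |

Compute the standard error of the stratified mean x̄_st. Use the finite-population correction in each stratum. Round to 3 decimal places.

V̂(x̄_st) = Σ W_h² (1 − n_h/N_h) s_h²/n_h, with W_h = N_h/N and N = 690:
  stratum Small: (180/690)²·(1 − 10/180)·2.85²/10 = 0.0522051
  stratum Medium: (470/690)²·(1 − 17/470)·4.66²/17 = 0.571243
  stratum Large: (40/690)²·(1 − 4/40)·10.37²/4 = 0.0813133
V̂(x̄_st) = 0.704761
SE(x̄_st) = √0.704761 = 0.839501

SE(x̄_st) ≈ 0.840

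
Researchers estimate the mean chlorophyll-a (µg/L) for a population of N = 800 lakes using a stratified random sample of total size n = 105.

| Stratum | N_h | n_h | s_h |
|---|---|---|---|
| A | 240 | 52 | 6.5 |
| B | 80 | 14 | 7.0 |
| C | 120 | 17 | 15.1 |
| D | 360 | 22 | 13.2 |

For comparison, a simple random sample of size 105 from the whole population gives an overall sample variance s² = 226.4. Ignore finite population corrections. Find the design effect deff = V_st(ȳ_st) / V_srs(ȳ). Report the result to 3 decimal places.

deff ≈ 0.934

V̂(ȳ_st) = Σ W_h² s_h²/n_h, with W_h = N_h/N and N = 800:
  stratum A: (240/800)²·6.5²/52 = 0.073125
  stratum B: (80/800)²·7.0²/14 = 0.035
  stratum C: (120/800)²·15.1²/17 = 0.301778
  stratum D: (360/800)²·13.2²/22 = 1.6038
V_st = 2.0137
V_srs = s²/n = 226.4/105 = 2.15619
deff = V_st / V_srs = 2.0137/2.15619 = 0.9339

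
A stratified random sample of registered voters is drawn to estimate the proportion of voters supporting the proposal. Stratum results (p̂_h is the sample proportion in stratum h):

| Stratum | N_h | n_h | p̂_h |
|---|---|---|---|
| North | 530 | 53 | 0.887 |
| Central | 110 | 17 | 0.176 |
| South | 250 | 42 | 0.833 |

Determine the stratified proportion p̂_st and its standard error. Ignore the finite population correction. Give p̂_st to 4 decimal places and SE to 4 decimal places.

N = 890; stratum weights W_h = N_h/N.
p̂_st = Σ W_h p̂_h = (530·0.887 + 110·0.176 + 250·0.833)/890 = 0.78396
V̂(p̂_st) = Σ W_h² p̂_h(1−p̂_h)/(n_h−1):
  stratum North: (530/890)²·0.887·0.113/52 = 0.00068355
  stratum Central: (110/890)²·0.176·0.824/16 = 0.00013846
  stratum South: (250/890)²·0.833·0.167/41 = 0.000267718
V̂(p̂_st) = 0.00108973; SE = √V̂ = 0.033011

p̂_st ≈ 0.7840, SE ≈ 0.0330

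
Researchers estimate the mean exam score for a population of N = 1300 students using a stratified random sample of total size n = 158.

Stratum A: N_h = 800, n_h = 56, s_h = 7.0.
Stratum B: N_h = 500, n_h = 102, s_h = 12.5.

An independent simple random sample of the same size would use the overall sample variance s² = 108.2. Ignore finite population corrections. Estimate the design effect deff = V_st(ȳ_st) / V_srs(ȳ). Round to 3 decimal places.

V̂(ȳ_st) = Σ W_h² s_h²/n_h, with W_h = N_h/N and N = 1300:
  stratum A: (800/1300)²·7.0²/56 = 0.331361
  stratum B: (500/1300)²·12.5²/102 = 0.226607
V_st = 0.557968
V_srs = s²/n = 108.2/158 = 0.68481
deff = V_st / V_srs = 0.557968/0.68481 = 0.8148

deff ≈ 0.815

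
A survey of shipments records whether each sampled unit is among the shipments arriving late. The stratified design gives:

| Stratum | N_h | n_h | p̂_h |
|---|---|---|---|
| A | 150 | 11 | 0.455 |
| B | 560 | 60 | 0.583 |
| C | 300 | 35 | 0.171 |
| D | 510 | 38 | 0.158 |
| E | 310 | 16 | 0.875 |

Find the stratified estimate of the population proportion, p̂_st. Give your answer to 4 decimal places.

p̂_st ≈ 0.4360

N = 1830; stratum weights W_h = N_h/N.
p̂_st = Σ W_h p̂_h = (150·0.455 + 560·0.583 + 300·0.171 + 510·0.158 + 310·0.875)/1830 = 0.43599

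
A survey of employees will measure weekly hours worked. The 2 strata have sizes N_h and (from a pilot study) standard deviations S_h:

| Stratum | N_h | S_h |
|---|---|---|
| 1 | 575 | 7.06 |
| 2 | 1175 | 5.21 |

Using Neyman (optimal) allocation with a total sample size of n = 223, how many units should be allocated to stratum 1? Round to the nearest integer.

89

Neyman allocation: n_h = n · N_h S_h / Σ N_i S_i, with n = 223.
  stratum 1: N_h·S_h = 575·7.06 = 4059.50
  stratum 2: N_h·S_h = 1175·5.21 = 6121.75
Σ N_h S_h = 10181.25
n for stratum 1 = 223·4059.50/10181.25 = 88.915 → 89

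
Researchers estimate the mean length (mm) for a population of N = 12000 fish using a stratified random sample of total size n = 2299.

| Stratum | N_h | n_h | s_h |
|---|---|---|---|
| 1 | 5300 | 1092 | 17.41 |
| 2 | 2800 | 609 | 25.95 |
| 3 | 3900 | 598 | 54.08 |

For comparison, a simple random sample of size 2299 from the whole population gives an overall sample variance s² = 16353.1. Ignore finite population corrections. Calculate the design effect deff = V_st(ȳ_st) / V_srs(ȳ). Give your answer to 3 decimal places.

deff ≈ 0.089

V̂(ȳ_st) = Σ W_h² s_h²/n_h, with W_h = N_h/N and N = 12000:
  stratum 1: (5300/12000)²·17.41²/1092 = 0.0541457
  stratum 2: (2800/12000)²·25.95²/609 = 0.060202
  stratum 3: (3900/12000)²·54.08²/598 = 0.516582
V_st = 0.630929
V_srs = s²/n = 16353.1/2299 = 7.11314
deff = V_st / V_srs = 0.630929/7.11314 = 0.0887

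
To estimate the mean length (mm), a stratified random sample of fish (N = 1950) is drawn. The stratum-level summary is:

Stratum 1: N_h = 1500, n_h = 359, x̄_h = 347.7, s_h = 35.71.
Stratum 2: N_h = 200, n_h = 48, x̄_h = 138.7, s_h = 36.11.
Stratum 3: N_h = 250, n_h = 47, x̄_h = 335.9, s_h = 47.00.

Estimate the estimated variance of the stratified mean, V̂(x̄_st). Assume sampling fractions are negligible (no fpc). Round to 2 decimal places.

V̂(x̄_st) ≈ 3.16

V̂(x̄_st) = Σ W_h² s_h²/n_h, with W_h = N_h/N and N = 1950:
  stratum 1: (1500/1950)²·35.71²/359 = 2.10183
  stratum 2: (200/1950)²·36.11²/48 = 0.285762
  stratum 3: (250/1950)²·47.00²/47 = 0.772518
V̂(x̄_st) = 3.16011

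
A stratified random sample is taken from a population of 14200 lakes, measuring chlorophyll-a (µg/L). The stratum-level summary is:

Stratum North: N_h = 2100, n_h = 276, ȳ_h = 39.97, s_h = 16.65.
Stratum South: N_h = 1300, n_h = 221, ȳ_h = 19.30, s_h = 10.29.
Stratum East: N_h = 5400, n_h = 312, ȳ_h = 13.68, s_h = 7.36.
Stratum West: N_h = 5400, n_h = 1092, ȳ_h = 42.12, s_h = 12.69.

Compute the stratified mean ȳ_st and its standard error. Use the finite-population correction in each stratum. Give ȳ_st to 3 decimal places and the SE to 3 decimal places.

ȳ_st ≈ 28.898, SE ≈ 0.251

ȳ_st = Σ W_h ȳ_h = (2100·39.97 + 1300·19.30 + 5400·13.68 + 5400·42.12)/14200 = 28.89768
V̂(ȳ_st) = Σ W_h² (1 − n_h/N_h) s_h²/n_h, with W_h = N_h/N and N = 14200:
  stratum North: (2100/14200)²·(1 − 276/2100)·16.65²/276 = 0.0190804
  stratum South: (1300/14200)²·(1 − 221/1300)·10.29²/221 = 0.00333293
  stratum East: (5400/14200)²·(1 − 312/5400)·7.36²/312 = 0.0236573
  stratum West: (5400/14200)²·(1 − 1092/5400)·12.69²/1092 = 0.0170135
V̂(ȳ_st) = 0.0630841
SE(ȳ_st) = √0.0630841 = 0.251165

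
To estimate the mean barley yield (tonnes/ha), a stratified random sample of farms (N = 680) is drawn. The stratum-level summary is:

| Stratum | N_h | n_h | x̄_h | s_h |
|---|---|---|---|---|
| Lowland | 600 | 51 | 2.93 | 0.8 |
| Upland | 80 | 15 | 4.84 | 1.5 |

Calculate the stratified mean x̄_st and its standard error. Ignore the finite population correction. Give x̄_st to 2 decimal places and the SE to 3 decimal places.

x̄_st ≈ 3.15, SE ≈ 0.109

x̄_st = Σ W_h x̄_h = (600·2.93 + 80·4.84)/680 = 3.15471
V̂(x̄_st) = Σ W_h² s_h²/n_h, with W_h = N_h/N and N = 680:
  stratum Lowland: (600/680)²·0.8²/51 = 0.00977
  stratum Upland: (80/680)²·1.5²/15 = 0.00207612
V̂(x̄_st) = 0.0118461
SE(x̄_st) = √0.0118461 = 0.10884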